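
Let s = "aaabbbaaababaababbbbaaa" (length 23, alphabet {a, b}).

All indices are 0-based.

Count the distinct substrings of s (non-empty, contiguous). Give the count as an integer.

rank | idx | suffix
   0 |  22 | a
   1 |  21 | aa
   2 |  20 | aaa
   3 |   6 | aaababaababbbbaaa
   4 |   0 | aaabbbaaababaababbbbaaa
   5 |   7 | aababaababbbbaaa
   6 |  12 | aababbbbaaa
   7 |   1 | aabbbaaababaababbbbaaa
   8 |  10 | abaababbbbaaa
   9 |   8 | ababaababbbbaaa
  10 |  13 | ababbbbaaa
  11 |   2 | abbbaaababaababbbbaaa
  12 |  15 | abbbbaaa
  13 |  19 | baaa
  14 |   5 | baaababaababbbbaaa
  15 |  11 | baababbbbaaa
  16 |   9 | babaababbbbaaa
  17 |  14 | babbbbaaa
  18 |  18 | bbaaa
  19 |   4 | bbaaababaababbbbaaa
  20 |  17 | bbbaaa
  21 |   3 | bbbaaababaababbbbaaa
  22 |  16 | bbbbaaa

SA = [22, 21, 20, 6, 0, 7, 12, 1, 10, 8, 13, 2, 15, 19, 5, 11, 9, 14, 18, 4, 17, 3, 16]
i: (SA[i-1],SA[i]) lcp shared
  1: (22,21) 1 'a'
  2: (21,20) 2 'aa'
  3: (20,6) 3 'aaa'
  4: (6,0) 4 'aaab'
  5: (0,7) 2 'aa'
  6: (7,12) 5 'aabab'
  7: (12,1) 3 'aab'
  8: (1,10) 1 'a'
  9: (10,8) 3 'aba'
  10: (8,13) 4 'abab'
  11: (13,2) 2 'ab'
  12: (2,15) 4 'abbb'
  13: (15,19) 0 ''
  14: (19,5) 4 'baaa'
  15: (5,11) 3 'baa'
  16: (11,9) 2 'ba'
  17: (9,14) 3 'bab'
  18: (14,18) 1 'b'
  19: (18,4) 5 'bbaaa'
  20: (4,17) 2 'bb'
  21: (17,3) 6 'bbbaaa'
  22: (3,16) 3 'bbb'

n(n+1)/2 = 23·24/2 = 276
Σ LCP = 0 + 1 + 2 + 3 + 4 + 2 + 5 + 3 + 1 + 3 + 4 + 2 + 4 + 0 + 4 + 3 + 2 + 3 + 1 + 5 + 2 + 6 + 3 = 63
distinct = 276 − 63 = 213

213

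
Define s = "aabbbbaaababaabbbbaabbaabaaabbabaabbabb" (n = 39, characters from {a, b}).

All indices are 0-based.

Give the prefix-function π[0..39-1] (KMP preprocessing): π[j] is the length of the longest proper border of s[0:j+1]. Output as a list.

[0, 1, 0, 0, 0, 0, 1, 2, 2, 3, 1, 0, 1, 2, 3, 4, 5, 6, 7, 8, 3, 4, 1, 2, 3, 1, 2, 2, 3, 4, 1, 0, 1, 2, 3, 4, 1, 0, 0]

π[0] = 0
j=1 s[j]='a': π[1]=1 (border 'a')
j=2 s[j]='b': k: 1→0; π[2]=0 (border '')
j=3 s[j]='b': π[3]=0 (border '')
j=4 s[j]='b': π[4]=0 (border '')
j=5 s[j]='b': π[5]=0 (border '')
j=6 s[j]='a': π[6]=1 (border 'a')
j=7 s[j]='a': π[7]=2 (border 'aa')
j=8 s[j]='a': k: 2→1; π[8]=2 (border 'aa')
j=9 s[j]='b': π[9]=3 (border 'aab')
j=10 s[j]='a': k: 3→0; π[10]=1 (border 'a')
j=11 s[j]='b': k: 1→0; π[11]=0 (border '')
j=12 s[j]='a': π[12]=1 (border 'a')
j=13 s[j]='a': π[13]=2 (border 'aa')
j=14 s[j]='b': π[14]=3 (border 'aab')
j=15 s[j]='b': π[15]=4 (border 'aabb')
j=16 s[j]='b': π[16]=5 (border 'aabbb')
j=17 s[j]='b': π[17]=6 (border 'aabbbb')
j=18 s[j]='a': π[18]=7 (border 'aabbbba')
j=19 s[j]='a': π[19]=8 (border 'aabbbbaa')
j=20 s[j]='b': k: 8→2; π[20]=3 (border 'aab')
j=21 s[j]='b': π[21]=4 (border 'aabb')
j=22 s[j]='a': k: 4→0; π[22]=1 (border 'a')
j=23 s[j]='a': π[23]=2 (border 'aa')
j=24 s[j]='b': π[24]=3 (border 'aab')
j=25 s[j]='a': k: 3→0; π[25]=1 (border 'a')
j=26 s[j]='a': π[26]=2 (border 'aa')
j=27 s[j]='a': k: 2→1; π[27]=2 (border 'aa')
j=28 s[j]='b': π[28]=3 (border 'aab')
j=29 s[j]='b': π[29]=4 (border 'aabb')
j=30 s[j]='a': k: 4→0; π[30]=1 (border 'a')
j=31 s[j]='b': k: 1→0; π[31]=0 (border '')
j=32 s[j]='a': π[32]=1 (border 'a')
j=33 s[j]='a': π[33]=2 (border 'aa')
j=34 s[j]='b': π[34]=3 (border 'aab')
j=35 s[j]='b': π[35]=4 (border 'aabb')
j=36 s[j]='a': k: 4→0; π[36]=1 (border 'a')
j=37 s[j]='b': k: 1→0; π[37]=0 (border '')
j=38 s[j]='b': π[38]=0 (border '')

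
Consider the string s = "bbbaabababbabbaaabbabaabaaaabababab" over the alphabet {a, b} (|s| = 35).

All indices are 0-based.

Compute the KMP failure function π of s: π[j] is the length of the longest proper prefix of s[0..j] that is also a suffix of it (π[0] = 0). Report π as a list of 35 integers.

π[0] = 0
j=1 s[j]='b': π[1]=1 (border 'b')
j=2 s[j]='b': π[2]=2 (border 'bb')
j=3 s[j]='a': k: 2→1→0; π[3]=0 (border '')
j=4 s[j]='a': π[4]=0 (border '')
j=5 s[j]='b': π[5]=1 (border 'b')
j=6 s[j]='a': k: 1→0; π[6]=0 (border '')
j=7 s[j]='b': π[7]=1 (border 'b')
j=8 s[j]='a': k: 1→0; π[8]=0 (border '')
j=9 s[j]='b': π[9]=1 (border 'b')
j=10 s[j]='b': π[10]=2 (border 'bb')
j=11 s[j]='a': k: 2→1→0; π[11]=0 (border '')
j=12 s[j]='b': π[12]=1 (border 'b')
j=13 s[j]='b': π[13]=2 (border 'bb')
j=14 s[j]='a': k: 2→1→0; π[14]=0 (border '')
j=15 s[j]='a': π[15]=0 (border '')
j=16 s[j]='a': π[16]=0 (border '')
j=17 s[j]='b': π[17]=1 (border 'b')
j=18 s[j]='b': π[18]=2 (border 'bb')
j=19 s[j]='a': k: 2→1→0; π[19]=0 (border '')
j=20 s[j]='b': π[20]=1 (border 'b')
j=21 s[j]='a': k: 1→0; π[21]=0 (border '')
j=22 s[j]='a': π[22]=0 (border '')
j=23 s[j]='b': π[23]=1 (border 'b')
j=24 s[j]='a': k: 1→0; π[24]=0 (border '')
j=25 s[j]='a': π[25]=0 (border '')
j=26 s[j]='a': π[26]=0 (border '')
j=27 s[j]='a': π[27]=0 (border '')
j=28 s[j]='b': π[28]=1 (border 'b')
j=29 s[j]='a': k: 1→0; π[29]=0 (border '')
j=30 s[j]='b': π[30]=1 (border 'b')
j=31 s[j]='a': k: 1→0; π[31]=0 (border '')
j=32 s[j]='b': π[32]=1 (border 'b')
j=33 s[j]='a': k: 1→0; π[33]=0 (border '')
j=34 s[j]='b': π[34]=1 (border 'b')

[0, 1, 2, 0, 0, 1, 0, 1, 0, 1, 2, 0, 1, 2, 0, 0, 0, 1, 2, 0, 1, 0, 0, 1, 0, 0, 0, 0, 1, 0, 1, 0, 1, 0, 1]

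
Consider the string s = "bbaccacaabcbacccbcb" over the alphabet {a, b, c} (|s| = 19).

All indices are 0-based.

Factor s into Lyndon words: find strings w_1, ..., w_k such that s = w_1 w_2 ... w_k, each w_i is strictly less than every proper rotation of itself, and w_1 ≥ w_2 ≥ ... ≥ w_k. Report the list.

["b", "b", "acc", "ac", "aabcbacccbcb"]

emit factor 1: 'b' (i=0, period=1)
emit factor 2: 'b' (i=1, period=1)
emit factor 3: 'acc' (i=2, period=3)
emit factor 4: 'ac' (i=5, period=2)
emit factor 5: 'aabcbacccbcb' (i=7, period=12)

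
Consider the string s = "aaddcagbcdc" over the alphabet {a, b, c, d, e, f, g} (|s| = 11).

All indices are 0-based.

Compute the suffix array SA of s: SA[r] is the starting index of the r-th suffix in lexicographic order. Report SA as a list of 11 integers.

sorted suffixes:
  #0 SA[0]=0  'aaddcagbcdc'
  #1 SA[1]=1  'addcagbcdc'
  #2 SA[2]=5  'agbcdc'
  #3 SA[3]=7  'bcdc'
  #4 SA[4]=10  'c'
  #5 SA[5]=4  'cagbcdc'
  #6 SA[6]=8  'cdc'
  #7 SA[7]=9  'dc'
  #8 SA[8]=3  'dcagbcdc'
  #9 SA[9]=2  'ddcagbcdc'
  #10 SA[10]=6  'gbcdc'

[0, 1, 5, 7, 10, 4, 8, 9, 3, 2, 6]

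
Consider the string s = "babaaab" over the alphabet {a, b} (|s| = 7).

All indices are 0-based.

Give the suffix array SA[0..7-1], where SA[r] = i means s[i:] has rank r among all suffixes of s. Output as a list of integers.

[3, 4, 5, 1, 6, 2, 0]

rank→(start, suffix):
  0 → (3, 'aaab')
  1 → (4, 'aab')
  2 → (5, 'ab')
  3 → (1, 'abaaab')
  4 → (6, 'b')
  5 → (2, 'baaab')
  6 → (0, 'babaaab')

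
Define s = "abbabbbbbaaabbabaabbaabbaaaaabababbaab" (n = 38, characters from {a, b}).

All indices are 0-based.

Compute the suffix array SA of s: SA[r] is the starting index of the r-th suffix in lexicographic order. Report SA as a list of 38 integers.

[24, 25, 26, 9, 35, 27, 20, 16, 10, 36, 14, 28, 30, 21, 32, 17, 11, 0, 3, 37, 23, 8, 34, 19, 15, 13, 29, 31, 2, 22, 7, 33, 18, 12, 1, 6, 5, 4]

rank | idx | suffix
   0 |  24 | aaaaabababbaab
   1 |  25 | aaaabababbaab
   2 |  26 | aaabababbaab
   3 |   9 | aaabbabaabbaabbaaaaabababbaab
   4 |  35 | aab
   5 |  27 | aabababbaab
   6 |  20 | aabbaaaaabababbaab
   7 |  16 | aabbaabbaaaaabababbaab
   8 |  10 | aabbabaabbaabbaaaaabababbaab
   9 |  36 | ab
  10 |  14 | abaabbaabbaaaaabababbaab
  11 |  28 | abababbaab
  12 |  30 | ababbaab
  13 |  21 | abbaaaaabababbaab
  14 |  32 | abbaab
  15 |  17 | abbaabbaaaaabababbaab
  16 |  11 | abbabaabbaabbaaaaabababbaab
  17 |   0 | abbabbbbbaaabbabaabbaabbaaaaabababbaab
  18 |   3 | abbbbbaaabbabaabbaabbaaaaabababbaab
  19 |  37 | b
  20 |  23 | baaaaabababbaab
  21 |   8 | baaabbabaabbaabbaaaaabababbaab
  22 |  34 | baab
  23 |  19 | baabbaaaaabababbaab
  24 |  15 | baabbaabbaaaaabababbaab
  25 |  13 | babaabbaabbaaaaabababbaab
  26 |  29 | bababbaab
  27 |  31 | babbaab
  28 |   2 | babbbbbaaabbabaabbaabbaaaaabababbaab
  29 |  22 | bbaaaaabababbaab
  30 |   7 | bbaaabbabaabbaabbaaaaabababbaab
  31 |  33 | bbaab
  32 |  18 | bbaabbaaaaabababbaab
  33 |  12 | bbabaabbaabbaaaaabababbaab
  34 |   1 | bbabbbbbaaabbabaabbaabbaaaaabababbaab
  35 |   6 | bbbaaabbabaabbaabbaaaaabababbaab
  36 |   5 | bbbbaaabbabaabbaabbaaaaabababbaab
  37 |   4 | bbbbbaaabbabaabbaabbaaaaabababbaab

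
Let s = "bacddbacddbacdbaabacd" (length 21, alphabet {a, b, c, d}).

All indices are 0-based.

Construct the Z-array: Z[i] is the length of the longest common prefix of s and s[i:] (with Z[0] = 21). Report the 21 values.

Z[0]=21
i=1: fresh scan; Z[1]=0
i=2: fresh scan; Z[2]=0
i=3: fresh scan; Z[3]=0
i=4: fresh scan; Z[4]=0
i=5: fresh scan; Z[5]=9 grow→box=[5,14)
i=6: min(r-i=8, Z[1]=0)=0; Z[6]=0
i=7: min(r-i=7, Z[2]=0)=0; Z[7]=0
i=8: min(r-i=6, Z[3]=0)=0; Z[8]=0
i=9: min(r-i=5, Z[4]=0)=0; Z[9]=0
i=10: min(r-i=4, Z[5]=9)=4; Z[10]=4
i=11: min(r-i=3, Z[6]=0)=0; Z[11]=0
i=12: min(r-i=2, Z[7]=0)=0; Z[12]=0
i=13: min(r-i=1, Z[8]=0)=0; Z[13]=0
i=14: fresh scan; Z[14]=2 grow→box=[14,16)
i=15: min(r-i=1, Z[1]=0)=0; Z[15]=0
i=16: fresh scan; Z[16]=0
i=17: fresh scan; Z[17]=4 grow→box=[17,21)
i=18: min(r-i=3, Z[1]=0)=0; Z[18]=0
i=19: min(r-i=2, Z[2]=0)=0; Z[19]=0
i=20: min(r-i=1, Z[3]=0)=0; Z[20]=0

[21, 0, 0, 0, 0, 9, 0, 0, 0, 0, 4, 0, 0, 0, 2, 0, 0, 4, 0, 0, 0]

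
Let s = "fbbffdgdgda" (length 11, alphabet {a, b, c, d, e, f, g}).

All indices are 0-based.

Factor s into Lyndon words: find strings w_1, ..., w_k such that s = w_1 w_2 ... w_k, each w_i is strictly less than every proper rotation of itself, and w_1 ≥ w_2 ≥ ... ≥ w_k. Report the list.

["f", "bbffdgdgd", "a"]

emit factor 1: 'f' (i=0, period=1)
emit factor 2: 'bbffdgdgd' (i=1, period=9)
emit factor 3: 'a' (i=10, period=1)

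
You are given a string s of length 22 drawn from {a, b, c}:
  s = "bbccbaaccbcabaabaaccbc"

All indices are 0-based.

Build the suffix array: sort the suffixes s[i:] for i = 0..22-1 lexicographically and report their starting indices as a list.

[13, 16, 5, 11, 14, 17, 6, 12, 15, 4, 0, 20, 9, 1, 21, 10, 3, 19, 8, 2, 18, 7]

sorted suffixes:
  #0 SA[0]=13  'aabaaccbc'
  #1 SA[1]=16  'aaccbc'
  #2 SA[2]=5  'aaccbcabaabaaccbc'
  #3 SA[3]=11  'abaabaaccbc'
  #4 SA[4]=14  'abaaccbc'
  #5 SA[5]=17  'accbc'
  #6 SA[6]=6  'accbcabaabaaccbc'
  #7 SA[7]=12  'baabaaccbc'
  #8 SA[8]=15  'baaccbc'
  #9 SA[9]=4  'baaccbcabaabaaccbc'
  #10 SA[10]=0  'bbccbaaccbcabaabaaccbc'
  #11 SA[11]=20  'bc'
  #12 SA[12]=9  'bcabaabaaccbc'
  #13 SA[13]=1  'bccbaaccbcabaabaaccbc'
  #14 SA[14]=21  'c'
  #15 SA[15]=10  'cabaabaaccbc'
  #16 SA[16]=3  'cbaaccbcabaabaaccbc'
  #17 SA[17]=19  'cbc'
  #18 SA[18]=8  'cbcabaabaaccbc'
  #19 SA[19]=2  'ccbaaccbcabaabaaccbc'
  #20 SA[20]=18  'ccbc'
  #21 SA[21]=7  'ccbcabaabaaccbc'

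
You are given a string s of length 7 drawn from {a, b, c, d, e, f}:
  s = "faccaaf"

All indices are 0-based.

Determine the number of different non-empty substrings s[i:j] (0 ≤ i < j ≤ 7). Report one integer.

rank→(start, suffix):
  0 → (4, 'aaf')
  1 → (1, 'accaaf')
  2 → (5, 'af')
  3 → (3, 'caaf')
  4 → (2, 'ccaaf')
  5 → (6, 'f')
  6 → (0, 'faccaaf')

SA = [4, 1, 5, 3, 2, 6, 0]
rank  pair      lcp
   1  s[4:],s[1:]  1  'a'
   2  s[1:],s[5:]  1  'a'
   3  s[5:],s[3:]  0  ''
   4  s[3:],s[2:]  1  'c'
   5  s[2:],s[6:]  0  ''
   6  s[6:],s[0:]  1  'f'

n(n+1)/2 = 7·8/2 = 28
Σ LCP = 0 + 1 + 1 + 0 + 1 + 0 + 1 = 4
distinct = 28 − 4 = 24

24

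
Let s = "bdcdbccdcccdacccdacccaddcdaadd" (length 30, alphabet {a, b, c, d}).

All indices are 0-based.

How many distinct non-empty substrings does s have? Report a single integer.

397

rank | idx | suffix
   0 |  26 | aadd
   1 |  17 | acccaddcdaadd
   2 |  12 | acccdacccaddcdaadd
   3 |  27 | add
   4 |  21 | addcdaadd
   5 |   4 | bccdcccdacccdacccaddcdaadd
   6 |   0 | bdcdbccdcccdacccdacccaddcdaadd
   7 |  20 | caddcdaadd
   8 |  19 | ccaddcdaadd
   9 |  18 | cccaddcdaadd
  10 |  13 | cccdacccaddcdaadd
  11 |   8 | cccdacccdacccaddcdaadd
  12 |  14 | ccdacccaddcdaadd
  13 |   9 | ccdacccdacccaddcdaadd
  14 |   5 | ccdcccdacccdacccaddcdaadd
  15 |  24 | cdaadd
  16 |  15 | cdacccaddcdaadd
  17 |  10 | cdacccdacccaddcdaadd
  18 |   2 | cdbccdcccdacccdacccaddcdaadd
  19 |   6 | cdcccdacccdacccaddcdaadd
  20 |  29 | d
  21 |  25 | daadd
  22 |  16 | dacccaddcdaadd
  23 |  11 | dacccdacccaddcdaadd
  24 |   3 | dbccdcccdacccdacccaddcdaadd
  25 |   7 | dcccdacccdacccaddcdaadd
  26 |  23 | dcdaadd
  27 |   1 | dcdbccdcccdacccdacccaddcdaadd
  28 |  28 | dd
  29 |  22 | ddcdaadd

SA = [26, 17, 12, 27, 21, 4, 0, 20, 19, 18, 13, 8, 14, 9, 5, 24, 15, 10, 2, 6, 29, 25, 16, 11, 3, 7, 23, 1, 28, 22]
i: (SA[i-1],SA[i]) lcp shared
  1: (26,17) 1 'a'
  2: (17,12) 4 'accc'
  3: (12,27) 1 'a'
  4: (27,21) 3 'add'
  5: (21,4) 0 ''
  6: (4,0) 1 'b'
  7: (0,20) 0 ''
  8: (20,19) 1 'c'
  9: (19,18) 2 'cc'
  10: (18,13) 3 'ccc'
  11: (13,8) 8 'cccdaccc'
  12: (8,14) 2 'cc'
  13: (14,9) 7 'ccdaccc'
  14: (9,5) 3 'ccd'
  15: (5,24) 1 'c'
  16: (24,15) 3 'cda'
  17: (15,10) 6 'cdaccc'
  18: (10,2) 2 'cd'
  19: (2,6) 2 'cd'
  20: (6,29) 0 ''
  21: (29,25) 1 'd'
  22: (25,16) 2 'da'
  23: (16,11) 5 'daccc'
  24: (11,3) 1 'd'
  25: (3,7) 1 'd'
  26: (7,23) 2 'dc'
  27: (23,1) 3 'dcd'
  28: (1,28) 1 'd'
  29: (28,22) 2 'dd'

n(n+1)/2 = 30·31/2 = 465
Σ LCP = 0 + 1 + 4 + 1 + 3 + 0 + 1 + 0 + 1 + 2 + 3 + 8 + 2 + 7 + 3 + 1 + 3 + 6 + 2 + 2 + 0 + 1 + 2 + 5 + 1 + 1 + 2 + 3 + 1 + 2 = 68
distinct = 465 − 68 = 397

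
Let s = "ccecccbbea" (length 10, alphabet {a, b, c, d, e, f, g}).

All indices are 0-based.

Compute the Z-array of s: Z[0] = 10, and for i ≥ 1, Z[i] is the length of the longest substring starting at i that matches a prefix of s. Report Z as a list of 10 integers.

[10, 1, 0, 2, 2, 1, 0, 0, 0, 0]

Z[0]=10
i=1: fresh scan; Z[1]=1 grow→box=[1,2)
i=2: fresh scan; Z[2]=0
i=3: fresh scan; Z[3]=2 grow→box=[3,5)
i=4: min(r-i=1, Z[1]=1)=1; Z[4]=2 grow→box=[4,6)
i=5: min(r-i=1, Z[1]=1)=1; Z[5]=1
i=6: fresh scan; Z[6]=0
i=7: fresh scan; Z[7]=0
i=8: fresh scan; Z[8]=0
i=9: fresh scan; Z[9]=0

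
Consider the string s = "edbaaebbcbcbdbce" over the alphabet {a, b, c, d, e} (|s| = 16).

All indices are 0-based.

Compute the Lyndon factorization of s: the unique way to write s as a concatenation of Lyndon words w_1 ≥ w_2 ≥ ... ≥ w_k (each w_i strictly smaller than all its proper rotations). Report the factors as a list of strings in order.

emit factor 1: 'e' (i=0, period=1)
emit factor 2: 'd' (i=1, period=1)
emit factor 3: 'b' (i=2, period=1)
emit factor 4: 'aaebbcbcbdbce' (i=3, period=13)

["e", "d", "b", "aaebbcbcbdbce"]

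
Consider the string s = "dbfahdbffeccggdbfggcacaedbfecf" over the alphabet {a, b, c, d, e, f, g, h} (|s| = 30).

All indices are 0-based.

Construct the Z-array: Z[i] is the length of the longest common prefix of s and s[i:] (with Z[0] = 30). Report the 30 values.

Z[0]=30
i=1: fresh scan; Z[1]=0
i=2: fresh scan; Z[2]=0
i=3: fresh scan; Z[3]=0
i=4: fresh scan; Z[4]=0
i=5: fresh scan; Z[5]=3 scan→box=[5,8)
i=6: min(r-i=2, Z[1]=0)=0; Z[6]=0
i=7: min(r-i=1, Z[2]=0)=0; Z[7]=0
i=8: fresh scan; Z[8]=0
i=9: fresh scan; Z[9]=0
i=10: fresh scan; Z[10]=0
i=11: fresh scan; Z[11]=0
i=12: fresh scan; Z[12]=0
i=13: fresh scan; Z[13]=0
i=14: fresh scan; Z[14]=3 scan→box=[14,17)
i=15: min(r-i=2, Z[1]=0)=0; Z[15]=0
i=16: min(r-i=1, Z[2]=0)=0; Z[16]=0
i=17: fresh scan; Z[17]=0
i=18: fresh scan; Z[18]=0
i=19: fresh scan; Z[19]=0
i=20: fresh scan; Z[20]=0
i=21: fresh scan; Z[21]=0
i=22: fresh scan; Z[22]=0
i=23: fresh scan; Z[23]=0
i=24: fresh scan; Z[24]=3 scan→box=[24,27)
i=25: min(r-i=2, Z[1]=0)=0; Z[25]=0
i=26: min(r-i=1, Z[2]=0)=0; Z[26]=0
i=27: fresh scan; Z[27]=0
i=28: fresh scan; Z[28]=0
i=29: fresh scan; Z[29]=0

[30, 0, 0, 0, 0, 3, 0, 0, 0, 0, 0, 0, 0, 0, 3, 0, 0, 0, 0, 0, 0, 0, 0, 0, 3, 0, 0, 0, 0, 0]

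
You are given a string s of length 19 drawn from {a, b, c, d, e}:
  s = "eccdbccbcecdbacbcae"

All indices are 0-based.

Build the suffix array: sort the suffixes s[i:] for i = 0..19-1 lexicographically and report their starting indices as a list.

rank | idx | suffix
   0 |  13 | acbcae
   1 |  17 | ae
   2 |  12 | bacbcae
   3 |  15 | bcae
   4 |   4 | bccbcecdbacbcae
   5 |   7 | bcecdbacbcae
   6 |  16 | cae
   7 |  14 | cbcae
   8 |   6 | cbcecdbacbcae
   9 |   5 | ccbcecdbacbcae
  10 |   1 | ccdbccbcecdbacbcae
  11 |  10 | cdbacbcae
  12 |   2 | cdbccbcecdbacbcae
  13 |   8 | cecdbacbcae
  14 |  11 | dbacbcae
  15 |   3 | dbccbcecdbacbcae
  16 |  18 | e
  17 |   0 | eccdbccbcecdbacbcae
  18 |   9 | ecdbacbcae

[13, 17, 12, 15, 4, 7, 16, 14, 6, 5, 1, 10, 2, 8, 11, 3, 18, 0, 9]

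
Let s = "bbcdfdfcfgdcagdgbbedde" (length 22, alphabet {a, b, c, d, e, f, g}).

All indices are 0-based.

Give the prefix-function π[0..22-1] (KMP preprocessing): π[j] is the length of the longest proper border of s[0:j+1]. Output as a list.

π[0] = 0
j=1 s[j]='b': π[1]=1 (border 'b')
j=2 s[j]='c': k: 1→0; π[2]=0 (border '')
j=3 s[j]='d': π[3]=0 (border '')
j=4 s[j]='f': π[4]=0 (border '')
j=5 s[j]='d': π[5]=0 (border '')
j=6 s[j]='f': π[6]=0 (border '')
j=7 s[j]='c': π[7]=0 (border '')
j=8 s[j]='f': π[8]=0 (border '')
j=9 s[j]='g': π[9]=0 (border '')
j=10 s[j]='d': π[10]=0 (border '')
j=11 s[j]='c': π[11]=0 (border '')
j=12 s[j]='a': π[12]=0 (border '')
j=13 s[j]='g': π[13]=0 (border '')
j=14 s[j]='d': π[14]=0 (border '')
j=15 s[j]='g': π[15]=0 (border '')
j=16 s[j]='b': π[16]=1 (border 'b')
j=17 s[j]='b': π[17]=2 (border 'bb')
j=18 s[j]='e': k: 2→1→0; π[18]=0 (border '')
j=19 s[j]='d': π[19]=0 (border '')
j=20 s[j]='d': π[20]=0 (border '')
j=21 s[j]='e': π[21]=0 (border '')

[0, 1, 0, 0, 0, 0, 0, 0, 0, 0, 0, 0, 0, 0, 0, 0, 1, 2, 0, 0, 0, 0]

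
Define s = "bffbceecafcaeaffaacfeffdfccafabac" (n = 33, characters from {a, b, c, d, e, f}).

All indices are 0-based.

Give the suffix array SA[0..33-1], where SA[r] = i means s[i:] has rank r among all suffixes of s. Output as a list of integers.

rank | idx | suffix
   0 |  16 | aacfeffdfccafabac
   1 |  29 | abac
   2 |  31 | ac
   3 |  17 | acfeffdfccafabac
   4 |  11 | aeaffaacfeffdfccafabac
   5 |  27 | afabac
   6 |   8 | afcaeaffaacfeffdfccafabac
   7 |  13 | affaacfeffdfccafabac
   8 |  30 | bac
   9 |   3 | bceecafcaeaffaacfeffdfccafabac
  10 |   0 | bffbceecafcaeaffaacfeffdfccafabac
  11 |  32 | c
  12 |  10 | caeaffaacfeffdfccafabac
  13 |  26 | cafabac
  14 |   7 | cafcaeaffaacfeffdfccafabac
  15 |  25 | ccafabac
  16 |   4 | ceecafcaeaffaacfeffdfccafabac
  17 |  18 | cfeffdfccafabac
  18 |  23 | dfccafabac
  19 |  12 | eaffaacfeffdfccafabac
  20 |   6 | ecafcaeaffaacfeffdfccafabac
  21 |   5 | eecafcaeaffaacfeffdfccafabac
  22 |  20 | effdfccafabac
  23 |  15 | faacfeffdfccafabac
  24 |  28 | fabac
  25 |   2 | fbceecafcaeaffaacfeffdfccafabac
  26 |   9 | fcaeaffaacfeffdfccafabac
  27 |  24 | fccafabac
  28 |  22 | fdfccafabac
  29 |  19 | feffdfccafabac
  30 |  14 | ffaacfeffdfccafabac
  31 |   1 | ffbceecafcaeaffaacfeffdfccafabac
  32 |  21 | ffdfccafabac

[16, 29, 31, 17, 11, 27, 8, 13, 30, 3, 0, 32, 10, 26, 7, 25, 4, 18, 23, 12, 6, 5, 20, 15, 28, 2, 9, 24, 22, 19, 14, 1, 21]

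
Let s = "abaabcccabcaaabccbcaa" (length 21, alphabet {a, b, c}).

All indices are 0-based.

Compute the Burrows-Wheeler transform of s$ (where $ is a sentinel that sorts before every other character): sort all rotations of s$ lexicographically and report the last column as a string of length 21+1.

rank  rotation                last
    0  $abaabcccabcaaabccbcaa  a
    1  a$abaabcccabcaaabccbca  a
    2  aa$abaabcccabcaaabccbc  c
    3  aaabccbcaa$abaabcccabc  c
    4  aabccbcaa$abaabcccabca  a
    5  aabcccabcaaabccbcaa$ab  b
    6  abaabcccabcaaabccbcaa$  $
    7  abcaaabccbcaa$abaabccc  c
    8  abccbcaa$abaabcccabcaa  a
    9  abcccabcaaabccbcaa$aba  a
   10  baabcccabcaaabccbcaa$a  a
   11  bcaa$abaabcccabcaaabcc  c
   12  bcaaabccbcaa$abaabccca  a
   13  bccbcaa$abaabcccabcaaa  a
   14  bcccabcaaabccbcaa$abaa  a
   15  caa$abaabcccabcaaabccb  b
   16  caaabccbcaa$abaabcccab  b
   17  cabcaaabccbcaa$abaabcc  c
   18  cbcaa$abaabcccabcaaabc  c
   19  ccabcaaabccbcaa$abaabc  c
   20  ccbcaa$abaabcccabcaaab  b
   21  cccabcaaabccbcaa$abaab  b

aaccab$caaacaaabbcccbb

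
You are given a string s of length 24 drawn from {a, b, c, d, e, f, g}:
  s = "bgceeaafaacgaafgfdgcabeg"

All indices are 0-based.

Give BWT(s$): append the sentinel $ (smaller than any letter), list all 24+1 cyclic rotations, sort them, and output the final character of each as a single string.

gfegcaaaa$ggafecbagaecdbf

rank  rotation                   last
    0  $bgceeaafaacgaafgfdgcabeg  g
    1  aacgaafgfdgcabeg$bgceeaaf  f
    2  aafaacgaafgfdgcabeg$bgcee  e
    3  aafgfdgcabeg$bgceeaafaacg  g
    4  abeg$bgceeaafaacgaafgfdgc  c
    5  acgaafgfdgcabeg$bgceeaafa  a
    6  afaacgaafgfdgcabeg$bgceea  a
    7  afgfdgcabeg$bgceeaafaacga  a
    8  beg$bgceeaafaacgaafgfdgca  a
    9  bgceeaafaacgaafgfdgcabeg$  $
   10  cabeg$bgceeaafaacgaafgfdg  g
   11  ceeaafaacgaafgfdgcabeg$bg  g
   12  cgaafgfdgcabeg$bgceeaafaa  a
   13  dgcabeg$bgceeaafaacgaafgf  f
   14  eaafaacgaafgfdgcabeg$bgce  e
   15  eeaafaacgaafgfdgcabeg$bgc  c
   16  eg$bgceeaafaacgaafgfdgcab  b
   17  faacgaafgfdgcabeg$bgceeaa  a
   18  fdgcabeg$bgceeaafaacgaafg  g
   19  fgfdgcabeg$bgceeaafaacgaa  a
   20  g$bgceeaafaacgaafgfdgcabe  e
   21  gaafgfdgcabeg$bgceeaafaac  c
   22  gcabeg$bgceeaafaacgaafgfd  d
   23  gceeaafaacgaafgfdgcabeg$b  b
   24  gfdgcabeg$bgceeaafaacgaaf  f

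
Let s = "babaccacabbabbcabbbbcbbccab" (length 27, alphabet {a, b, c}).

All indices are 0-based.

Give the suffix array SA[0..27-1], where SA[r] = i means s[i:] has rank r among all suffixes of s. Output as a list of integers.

[25, 1, 8, 15, 11, 6, 3, 26, 0, 10, 2, 9, 16, 17, 12, 18, 21, 13, 19, 22, 24, 7, 14, 5, 20, 23, 4]

rank→(start, suffix):
  0 → (25, 'ab')
  1 → (1, 'abaccacabbabbcabbbbcbbccab')
  2 → (8, 'abbabbcabbbbcbbccab')
  3 → (15, 'abbbbcbbccab')
  4 → (11, 'abbcabbbbcbbccab')
  5 → (6, 'acabbabbcabbbbcbbccab')
  6 → (3, 'accacabbabbcabbbbcbbccab')
  7 → (26, 'b')
  8 → (0, 'babaccacabbabbcabbbbcbbccab')
  9 → (10, 'babbcabbbbcbbccab')
  10 → (2, 'baccacabbabbcabbbbcbbccab')
  11 → (9, 'bbabbcabbbbcbbccab')
  12 → (16, 'bbbbcbbccab')
  13 → (17, 'bbbcbbccab')
  14 → (12, 'bbcabbbbcbbccab')
  15 → (18, 'bbcbbccab')
  16 → (21, 'bbccab')
  17 → (13, 'bcabbbbcbbccab')
  18 → (19, 'bcbbccab')
  19 → (22, 'bccab')
  20 → (24, 'cab')
  21 → (7, 'cabbabbcabbbbcbbccab')
  22 → (14, 'cabbbbcbbccab')
  23 → (5, 'cacabbabbcabbbbcbbccab')
  24 → (20, 'cbbccab')
  25 → (23, 'ccab')
  26 → (4, 'ccacabbabbcabbbbcbbccab')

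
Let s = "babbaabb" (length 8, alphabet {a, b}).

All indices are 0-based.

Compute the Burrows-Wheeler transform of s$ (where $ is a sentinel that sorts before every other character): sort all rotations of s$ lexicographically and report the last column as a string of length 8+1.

bbabbb$aa

rank  rotation   last
    0  $babbaabb  b
    1  aabb$babb  b
    2  abb$babba  a
    3  abbaabb$b  b
    4  b$babbaab  b
    5  baabb$bab  b
    6  babbaabb$  $
    7  bb$babbaa  a
    8  bbaabb$ba  a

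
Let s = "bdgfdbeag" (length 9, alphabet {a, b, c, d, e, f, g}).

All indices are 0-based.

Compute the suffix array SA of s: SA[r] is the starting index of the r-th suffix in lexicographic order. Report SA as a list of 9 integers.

[7, 0, 5, 4, 1, 6, 3, 8, 2]

rank | idx | suffix
   0 |   7 | ag
   1 |   0 | bdgfdbeag
   2 |   5 | beag
   3 |   4 | dbeag
   4 |   1 | dgfdbeag
   5 |   6 | eag
   6 |   3 | fdbeag
   7 |   8 | g
   8 |   2 | gfdbeag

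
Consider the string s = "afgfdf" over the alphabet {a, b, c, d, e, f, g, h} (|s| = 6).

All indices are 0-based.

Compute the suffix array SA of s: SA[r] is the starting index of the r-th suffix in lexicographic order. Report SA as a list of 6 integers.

rank | idx | suffix
   0 |   0 | afgfdf
   1 |   4 | df
   2 |   5 | f
   3 |   3 | fdf
   4 |   1 | fgfdf
   5 |   2 | gfdf

[0, 4, 5, 3, 1, 2]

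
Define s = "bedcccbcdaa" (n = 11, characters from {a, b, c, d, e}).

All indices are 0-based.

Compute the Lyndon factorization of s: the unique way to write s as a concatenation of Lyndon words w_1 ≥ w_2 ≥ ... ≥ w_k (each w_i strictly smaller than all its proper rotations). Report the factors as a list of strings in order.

["bedccc", "bcd", "a", "a"]

emit factor 1: 'bedccc' (i=0, period=6)
emit factor 2: 'bcd' (i=6, period=3)
emit factor 3: 'a' (i=9, period=1)
emit factor 4: 'a' (i=10, period=1)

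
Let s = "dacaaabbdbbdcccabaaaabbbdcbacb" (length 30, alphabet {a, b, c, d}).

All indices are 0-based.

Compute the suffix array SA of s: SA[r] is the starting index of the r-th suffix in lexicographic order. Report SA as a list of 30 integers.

sorted suffixes:
  #0 SA[0]=17  'aaaabbbdcbacb'
  #1 SA[1]=18  'aaabbbdcbacb'
  #2 SA[2]=3  'aaabbdbbdcccabaaaabbbdcbacb'
  #3 SA[3]=19  'aabbbdcbacb'
  #4 SA[4]=4  'aabbdbbdcccabaaaabbbdcbacb'
  #5 SA[5]=15  'abaaaabbbdcbacb'
  #6 SA[6]=20  'abbbdcbacb'
  #7 SA[7]=5  'abbdbbdcccabaaaabbbdcbacb'
  #8 SA[8]=1  'acaaabbdbbdcccabaaaabbbdcbacb'
  #9 SA[9]=27  'acb'
  #10 SA[10]=29  'b'
  #11 SA[11]=16  'baaaabbbdcbacb'
  #12 SA[12]=26  'bacb'
  #13 SA[13]=21  'bbbdcbacb'
  #14 SA[14]=6  'bbdbbdcccabaaaabbbdcbacb'
  #15 SA[15]=22  'bbdcbacb'
  #16 SA[16]=9  'bbdcccabaaaabbbdcbacb'
  #17 SA[17]=7  'bdbbdcccabaaaabbbdcbacb'
  #18 SA[18]=23  'bdcbacb'
  #19 SA[19]=10  'bdcccabaaaabbbdcbacb'
  #20 SA[20]=2  'caaabbdbbdcccabaaaabbbdcbacb'
  #21 SA[21]=14  'cabaaaabbbdcbacb'
  #22 SA[22]=28  'cb'
  #23 SA[23]=25  'cbacb'
  #24 SA[24]=13  'ccabaaaabbbdcbacb'
  #25 SA[25]=12  'cccabaaaabbbdcbacb'
  #26 SA[26]=0  'dacaaabbdbbdcccabaaaabbbdcbacb'
  #27 SA[27]=8  'dbbdcccabaaaabbbdcbacb'
  #28 SA[28]=24  'dcbacb'
  #29 SA[29]=11  'dcccabaaaabbbdcbacb'

[17, 18, 3, 19, 4, 15, 20, 5, 1, 27, 29, 16, 26, 21, 6, 22, 9, 7, 23, 10, 2, 14, 28, 25, 13, 12, 0, 8, 24, 11]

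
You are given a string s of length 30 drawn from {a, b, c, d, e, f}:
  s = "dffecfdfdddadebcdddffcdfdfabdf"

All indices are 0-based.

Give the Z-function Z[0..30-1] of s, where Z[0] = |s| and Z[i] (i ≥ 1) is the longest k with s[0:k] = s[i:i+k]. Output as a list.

Z[0]=30
i=1: outside box; Z[1]=0
i=2: outside box; Z[2]=0
i=3: outside box; Z[3]=0
i=4: outside box; Z[4]=0
i=5: outside box; Z[5]=0
i=6: outside box; Z[6]=2 scan→box=[6,8)
i=7: min(r-i=1, Z[1]=0)=0; Z[7]=0
i=8: outside box; Z[8]=1 scan→box=[8,9)
i=9: outside box; Z[9]=1 scan→box=[9,10)
i=10: outside box; Z[10]=1 scan→box=[10,11)
i=11: outside box; Z[11]=0
i=12: outside box; Z[12]=1 scan→box=[12,13)
i=13: outside box; Z[13]=0
i=14: outside box; Z[14]=0
i=15: outside box; Z[15]=0
i=16: outside box; Z[16]=1 scan→box=[16,17)
i=17: outside box; Z[17]=1 scan→box=[17,18)
i=18: outside box; Z[18]=3 scan→box=[18,21)
i=19: min(r-i=2, Z[1]=0)=0; Z[19]=0
i=20: min(r-i=1, Z[2]=0)=0; Z[20]=0
i=21: outside box; Z[21]=0
i=22: outside box; Z[22]=2 scan→box=[22,24)
i=23: min(r-i=1, Z[1]=0)=0; Z[23]=0
i=24: outside box; Z[24]=2 scan→box=[24,26)
i=25: min(r-i=1, Z[1]=0)=0; Z[25]=0
i=26: outside box; Z[26]=0
i=27: outside box; Z[27]=0
i=28: outside box; Z[28]=2 scan→box=[28,30)
i=29: min(r-i=1, Z[1]=0)=0; Z[29]=0

[30, 0, 0, 0, 0, 0, 2, 0, 1, 1, 1, 0, 1, 0, 0, 0, 1, 1, 3, 0, 0, 0, 2, 0, 2, 0, 0, 0, 2, 0]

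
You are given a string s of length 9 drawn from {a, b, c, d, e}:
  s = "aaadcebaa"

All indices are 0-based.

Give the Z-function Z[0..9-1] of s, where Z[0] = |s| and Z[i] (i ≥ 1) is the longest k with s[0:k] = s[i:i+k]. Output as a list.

Z[0]=9
i=1: fresh scan; Z[1]=2 scan→box=[1,3)
i=2: min(r-i=1, Z[1]=2)=1; Z[2]=1
i=3: fresh scan; Z[3]=0
i=4: fresh scan; Z[4]=0
i=5: fresh scan; Z[5]=0
i=6: fresh scan; Z[6]=0
i=7: fresh scan; Z[7]=2 scan→box=[7,9)
i=8: min(r-i=1, Z[1]=2)=1; Z[8]=1

[9, 2, 1, 0, 0, 0, 0, 2, 1]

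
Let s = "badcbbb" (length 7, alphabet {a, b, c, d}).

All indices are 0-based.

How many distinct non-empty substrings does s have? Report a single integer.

rank→(start, suffix):
  0 → (1, 'adcbbb')
  1 → (6, 'b')
  2 → (0, 'badcbbb')
  3 → (5, 'bb')
  4 → (4, 'bbb')
  5 → (3, 'cbbb')
  6 → (2, 'dcbbb')

SA = [1, 6, 0, 5, 4, 3, 2]
i: (SA[i-1],SA[i]) lcp shared
  1: (1,6) 0 ''
  2: (6,0) 1 'b'
  3: (0,5) 1 'b'
  4: (5,4) 2 'bb'
  5: (4,3) 0 ''
  6: (3,2) 0 ''

n(n+1)/2 = 7·8/2 = 28
Σ LCP = 0 + 0 + 1 + 1 + 2 + 0 + 0 = 4
distinct = 28 − 4 = 24

24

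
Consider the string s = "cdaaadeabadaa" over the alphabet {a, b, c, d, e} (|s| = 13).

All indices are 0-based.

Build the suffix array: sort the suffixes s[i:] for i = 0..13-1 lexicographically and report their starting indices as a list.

[12, 11, 2, 3, 7, 9, 4, 8, 0, 10, 1, 5, 6]

rank | idx | suffix
   0 |  12 | a
   1 |  11 | aa
   2 |   2 | aaadeabadaa
   3 |   3 | aadeabadaa
   4 |   7 | abadaa
   5 |   9 | adaa
   6 |   4 | adeabadaa
   7 |   8 | badaa
   8 |   0 | cdaaadeabadaa
   9 |  10 | daa
  10 |   1 | daaadeabadaa
  11 |   5 | deabadaa
  12 |   6 | eabadaa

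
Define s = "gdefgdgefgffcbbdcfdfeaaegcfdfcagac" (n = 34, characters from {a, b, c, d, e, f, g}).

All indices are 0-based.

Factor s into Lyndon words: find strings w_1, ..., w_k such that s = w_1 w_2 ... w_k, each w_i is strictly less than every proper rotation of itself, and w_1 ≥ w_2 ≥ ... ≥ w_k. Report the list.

["g", "defgdgefgff", "c", "bbdcfdfe", "aaegcfdfcagac"]

emit factor 1: 'g' (i=0, period=1)
emit factor 2: 'defgdgefgff' (i=1, period=11)
emit factor 3: 'c' (i=12, period=1)
emit factor 4: 'bbdcfdfe' (i=13, period=8)
emit factor 5: 'aaegcfdfcagac' (i=21, period=13)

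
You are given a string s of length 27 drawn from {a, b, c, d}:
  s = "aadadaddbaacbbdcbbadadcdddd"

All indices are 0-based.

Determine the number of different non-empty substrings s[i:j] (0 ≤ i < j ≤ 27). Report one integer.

333

rank→(start, suffix):
  0 → (9, 'aacbbdcbbadadcdddd')
  1 → (0, 'aadadaddbaacbbdcbbadadcdddd')
  2 → (10, 'acbbdcbbadadcdddd')
  3 → (1, 'adadaddbaacbbdcbbadadcdddd')
  4 → (18, 'adadcdddd')
  5 → (3, 'adaddbaacbbdcbbadadcdddd')
  6 → (20, 'adcdddd')
  7 → (5, 'addbaacbbdcbbadadcdddd')
  8 → (8, 'baacbbdcbbadadcdddd')
  9 → (17, 'badadcdddd')
  10 → (16, 'bbadadcdddd')
  11 → (12, 'bbdcbbadadcdddd')
  12 → (13, 'bdcbbadadcdddd')
  13 → (15, 'cbbadadcdddd')
  14 → (11, 'cbbdcbbadadcdddd')
  15 → (22, 'cdddd')
  16 → (26, 'd')
  17 → (2, 'dadaddbaacbbdcbbadadcdddd')
  18 → (19, 'dadcdddd')
  19 → (4, 'daddbaacbbdcbbadadcdddd')
  20 → (7, 'dbaacbbdcbbadadcdddd')
  21 → (14, 'dcbbadadcdddd')
  22 → (21, 'dcdddd')
  23 → (25, 'dd')
  24 → (6, 'ddbaacbbdcbbadadcdddd')
  25 → (24, 'ddd')
  26 → (23, 'dddd')

SA = [9, 0, 10, 1, 18, 3, 20, 5, 8, 17, 16, 12, 13, 15, 11, 22, 26, 2, 19, 4, 7, 14, 21, 25, 6, 24, 23]
rank  pair      lcp
   1  s[9:],s[0:]  2  'aa'
   2  s[0:],s[10:]  1  'a'
   3  s[10:],s[1:]  1  'a'
   4  s[1:],s[18:]  4  'adad'
   5  s[18:],s[3:]  4  'adad'
   6  s[3:],s[20:]  2  'ad'
   7  s[20:],s[5:]  2  'ad'
   8  s[5:],s[8:]  0  ''
   9  s[8:],s[17:]  2  'ba'
  10  s[17:],s[16:]  1  'b'
  11  s[16:],s[12:]  2  'bb'
  12  s[12:],s[13:]  1  'b'
  13  s[13:],s[15:]  0  ''
  14  s[15:],s[11:]  3  'cbb'
  15  s[11:],s[22:]  1  'c'
  16  s[22:],s[26:]  0  ''
  17  s[26:],s[2:]  1  'd'
  18  s[2:],s[19:]  3  'dad'
  19  s[19:],s[4:]  3  'dad'
  20  s[4:],s[7:]  1  'd'
  21  s[7:],s[14:]  1  'd'
  22  s[14:],s[21:]  2  'dc'
  23  s[21:],s[25:]  1  'd'
  24  s[25:],s[6:]  2  'dd'
  25  s[6:],s[24:]  2  'dd'
  26  s[24:],s[23:]  3  'ddd'

n(n+1)/2 = 27·28/2 = 378
Σ LCP = 0 + 2 + 1 + 1 + 4 + 4 + 2 + 2 + 0 + 2 + 1 + 2 + 1 + 0 + 3 + 1 + 0 + 1 + 3 + 3 + 1 + 1 + 2 + 1 + 2 + 2 + 3 = 45
distinct = 378 − 45 = 333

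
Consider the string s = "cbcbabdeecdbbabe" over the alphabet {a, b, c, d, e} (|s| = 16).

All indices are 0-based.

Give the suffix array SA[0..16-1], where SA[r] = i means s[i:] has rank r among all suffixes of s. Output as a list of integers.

[4, 13, 3, 12, 11, 1, 5, 14, 2, 0, 9, 10, 6, 15, 8, 7]

sorted suffixes:
  #0 SA[0]=4  'abdeecdbbabe'
  #1 SA[1]=13  'abe'
  #2 SA[2]=3  'babdeecdbbabe'
  #3 SA[3]=12  'babe'
  #4 SA[4]=11  'bbabe'
  #5 SA[5]=1  'bcbabdeecdbbabe'
  #6 SA[6]=5  'bdeecdbbabe'
  #7 SA[7]=14  'be'
  #8 SA[8]=2  'cbabdeecdbbabe'
  #9 SA[9]=0  'cbcbabdeecdbbabe'
  #10 SA[10]=9  'cdbbabe'
  #11 SA[11]=10  'dbbabe'
  #12 SA[12]=6  'deecdbbabe'
  #13 SA[13]=15  'e'
  #14 SA[14]=8  'ecdbbabe'
  #15 SA[15]=7  'eecdbbabe'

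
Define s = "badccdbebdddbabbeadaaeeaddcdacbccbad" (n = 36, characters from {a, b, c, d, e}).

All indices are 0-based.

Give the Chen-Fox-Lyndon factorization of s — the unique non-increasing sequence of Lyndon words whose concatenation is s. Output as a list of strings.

emit factor 1: 'b' (i=0, period=1)
emit factor 2: 'adccdbebdddb' (i=1, period=12)
emit factor 3: 'abbead' (i=13, period=6)
emit factor 4: 'aaeeaddcdacbccbad' (i=19, period=17)

["b", "adccdbebdddb", "abbead", "aaeeaddcdacbccbad"]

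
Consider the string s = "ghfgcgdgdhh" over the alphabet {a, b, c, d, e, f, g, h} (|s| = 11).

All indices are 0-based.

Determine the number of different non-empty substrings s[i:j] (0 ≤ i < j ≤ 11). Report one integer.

rank→(start, suffix):
  0 → (4, 'cgdgdhh')
  1 → (6, 'dgdhh')
  2 → (8, 'dhh')
  3 → (2, 'fgcgdgdhh')
  4 → (3, 'gcgdgdhh')
  5 → (5, 'gdgdhh')
  6 → (7, 'gdhh')
  7 → (0, 'ghfgcgdgdhh')
  8 → (10, 'h')
  9 → (1, 'hfgcgdgdhh')
  10 → (9, 'hh')

SA = [4, 6, 8, 2, 3, 5, 7, 0, 10, 1, 9]
i: (SA[i-1],SA[i]) lcp shared
  1: (4,6) 0 ''
  2: (6,8) 1 'd'
  3: (8,2) 0 ''
  4: (2,3) 0 ''
  5: (3,5) 1 'g'
  6: (5,7) 2 'gd'
  7: (7,0) 1 'g'
  8: (0,10) 0 ''
  9: (10,1) 1 'h'
  10: (1,9) 1 'h'

n(n+1)/2 = 11·12/2 = 66
Σ LCP = 0 + 0 + 1 + 0 + 0 + 1 + 2 + 1 + 0 + 1 + 1 = 7
distinct = 66 − 7 = 59

59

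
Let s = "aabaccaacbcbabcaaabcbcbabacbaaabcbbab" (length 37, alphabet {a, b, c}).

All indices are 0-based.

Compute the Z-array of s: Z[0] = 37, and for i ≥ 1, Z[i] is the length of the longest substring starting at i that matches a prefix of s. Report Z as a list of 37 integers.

[37, 1, 0, 1, 0, 0, 2, 1, 0, 0, 0, 0, 1, 0, 0, 2, 3, 1, 0, 0, 0, 0, 0, 1, 0, 1, 0, 0, 2, 3, 1, 0, 0, 0, 0, 1, 0]

Z[0]=37
i=1: i≥r, start 0; Z[1]=1 grow→box=[1,2)
i=2: i≥r, start 0; Z[2]=0
i=3: i≥r, start 0; Z[3]=1 grow→box=[3,4)
i=4: i≥r, start 0; Z[4]=0
i=5: i≥r, start 0; Z[5]=0
i=6: i≥r, start 0; Z[6]=2 grow→box=[6,8)
i=7: min(r-i=1, Z[1]=1)=1; Z[7]=1
i=8: i≥r, start 0; Z[8]=0
i=9: i≥r, start 0; Z[9]=0
i=10: i≥r, start 0; Z[10]=0
i=11: i≥r, start 0; Z[11]=0
i=12: i≥r, start 0; Z[12]=1 grow→box=[12,13)
i=13: i≥r, start 0; Z[13]=0
i=14: i≥r, start 0; Z[14]=0
i=15: i≥r, start 0; Z[15]=2 grow→box=[15,17)
i=16: min(r-i=1, Z[1]=1)=1; Z[16]=3 grow→box=[16,19)
i=17: min(r-i=2, Z[1]=1)=1; Z[17]=1
i=18: min(r-i=1, Z[2]=0)=0; Z[18]=0
i=19: i≥r, start 0; Z[19]=0
i=20: i≥r, start 0; Z[20]=0
i=21: i≥r, start 0; Z[21]=0
i=22: i≥r, start 0; Z[22]=0
i=23: i≥r, start 0; Z[23]=1 grow→box=[23,24)
i=24: i≥r, start 0; Z[24]=0
i=25: i≥r, start 0; Z[25]=1 grow→box=[25,26)
i=26: i≥r, start 0; Z[26]=0
i=27: i≥r, start 0; Z[27]=0
i=28: i≥r, start 0; Z[28]=2 grow→box=[28,30)
i=29: min(r-i=1, Z[1]=1)=1; Z[29]=3 grow→box=[29,32)
i=30: min(r-i=2, Z[1]=1)=1; Z[30]=1
i=31: min(r-i=1, Z[2]=0)=0; Z[31]=0
i=32: i≥r, start 0; Z[32]=0
i=33: i≥r, start 0; Z[33]=0
i=34: i≥r, start 0; Z[34]=0
i=35: i≥r, start 0; Z[35]=1 grow→box=[35,36)
i=36: i≥r, start 0; Z[36]=0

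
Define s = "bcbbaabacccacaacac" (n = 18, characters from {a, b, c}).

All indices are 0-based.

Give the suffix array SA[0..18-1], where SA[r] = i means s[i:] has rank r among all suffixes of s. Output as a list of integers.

rank | idx | suffix
   0 |   4 | aabacccacaacac
   1 |  13 | aacac
   2 |   5 | abacccacaacac
   3 |  16 | ac
   4 |  11 | acaacac
   5 |  14 | acac
   6 |   7 | acccacaacac
   7 |   3 | baabacccacaacac
   8 |   6 | bacccacaacac
   9 |   2 | bbaabacccacaacac
  10 |   0 | bcbbaabacccacaacac
  11 |  17 | c
  12 |  12 | caacac
  13 |  15 | cac
  14 |  10 | cacaacac
  15 |   1 | cbbaabacccacaacac
  16 |   9 | ccacaacac
  17 |   8 | cccacaacac

[4, 13, 5, 16, 11, 14, 7, 3, 6, 2, 0, 17, 12, 15, 10, 1, 9, 8]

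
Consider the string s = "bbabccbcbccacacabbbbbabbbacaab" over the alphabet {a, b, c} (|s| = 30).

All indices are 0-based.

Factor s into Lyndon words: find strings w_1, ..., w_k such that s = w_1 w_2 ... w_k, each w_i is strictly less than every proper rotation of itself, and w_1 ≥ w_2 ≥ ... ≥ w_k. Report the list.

emit factor 1: 'b' (i=0, period=1)
emit factor 2: 'b' (i=1, period=1)
emit factor 3: 'abccbcbccacac' (i=2, period=13)
emit factor 4: 'abbbbb' (i=15, period=6)
emit factor 5: 'abbbac' (i=21, period=6)
emit factor 6: 'aab' (i=27, period=3)

["b", "b", "abccbcbccacac", "abbbbb", "abbbac", "aab"]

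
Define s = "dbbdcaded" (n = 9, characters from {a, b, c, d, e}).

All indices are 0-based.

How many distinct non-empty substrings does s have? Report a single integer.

rank | idx | suffix
   0 |   5 | aded
   1 |   1 | bbdcaded
   2 |   2 | bdcaded
   3 |   4 | caded
   4 |   8 | d
   5 |   0 | dbbdcaded
   6 |   3 | dcaded
   7 |   6 | ded
   8 |   7 | ed

SA = [5, 1, 2, 4, 8, 0, 3, 6, 7]
i: (SA[i-1],SA[i]) lcp shared
  1: (5,1) 0 ''
  2: (1,2) 1 'b'
  3: (2,4) 0 ''
  4: (4,8) 0 ''
  5: (8,0) 1 'd'
  6: (0,3) 1 'd'
  7: (3,6) 1 'd'
  8: (6,7) 0 ''

n(n+1)/2 = 9·10/2 = 45
Σ LCP = 0 + 0 + 1 + 0 + 0 + 1 + 1 + 1 + 0 = 4
distinct = 45 − 4 = 41

41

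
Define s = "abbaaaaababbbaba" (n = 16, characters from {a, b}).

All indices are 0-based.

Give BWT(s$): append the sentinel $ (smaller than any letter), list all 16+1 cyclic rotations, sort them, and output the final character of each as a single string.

rank  rotation           last
    0  $abbaaaaababbbaba  a
    1  a$abbaaaaababbbab  b
    2  aaaaababbbaba$abb  b
    3  aaaababbbaba$abba  a
    4  aaababbbaba$abbaa  a
    5  aababbbaba$abbaaa  a
    6  aba$abbaaaaababbb  b
    7  ababbbaba$abbaaaa  a
    8  abbaaaaababbbaba$  $
    9  abbbaba$abbaaaaab  b
   10  ba$abbaaaaababbba  a
   11  baaaaababbbaba$ab  b
   12  baba$abbaaaaababb  b
   13  babbbaba$abbaaaaa  a
   14  bbaaaaababbbaba$a  a
   15  bbaba$abbaaaaabab  b
   16  bbbaba$abbaaaaaba  a

abbaaaba$babbaaba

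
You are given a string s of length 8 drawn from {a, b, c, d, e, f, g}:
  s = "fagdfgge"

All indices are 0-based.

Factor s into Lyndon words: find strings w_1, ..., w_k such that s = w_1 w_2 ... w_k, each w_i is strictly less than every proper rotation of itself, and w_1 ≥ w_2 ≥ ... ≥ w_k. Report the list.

["f", "agdfgge"]

emit factor 1: 'f' (i=0, period=1)
emit factor 2: 'agdfgge' (i=1, period=7)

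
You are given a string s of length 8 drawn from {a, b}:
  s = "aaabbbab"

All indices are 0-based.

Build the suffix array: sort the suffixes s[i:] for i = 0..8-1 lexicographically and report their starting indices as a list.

[0, 1, 6, 2, 7, 5, 4, 3]

rank | idx | suffix
   0 |   0 | aaabbbab
   1 |   1 | aabbbab
   2 |   6 | ab
   3 |   2 | abbbab
   4 |   7 | b
   5 |   5 | bab
   6 |   4 | bbab
   7 |   3 | bbbab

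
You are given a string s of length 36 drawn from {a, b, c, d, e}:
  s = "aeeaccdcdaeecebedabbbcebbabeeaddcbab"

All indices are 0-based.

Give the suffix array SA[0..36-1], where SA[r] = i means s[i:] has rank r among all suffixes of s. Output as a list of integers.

[34, 17, 25, 3, 29, 0, 9, 35, 33, 24, 23, 18, 19, 20, 14, 26, 32, 4, 7, 5, 21, 12, 16, 8, 31, 6, 30, 2, 28, 22, 13, 11, 15, 1, 27, 10]

rank | idx | suffix
   0 |  34 | ab
   1 |  17 | abbbcebbabeeaddcbab
   2 |  25 | abeeaddcbab
   3 |   3 | accdcdaeecebedabbbcebbabeeaddcbab
   4 |  29 | addcbab
   5 |   0 | aeeaccdcdaeecebedabbbcebbabeeaddcbab
   6 |   9 | aeecebedabbbcebbabeeaddcbab
   7 |  35 | b
   8 |  33 | bab
   9 |  24 | babeeaddcbab
  10 |  23 | bbabeeaddcbab
  11 |  18 | bbbcebbabeeaddcbab
  12 |  19 | bbcebbabeeaddcbab
  13 |  20 | bcebbabeeaddcbab
  14 |  14 | bedabbbcebbabeeaddcbab
  15 |  26 | beeaddcbab
  16 |  32 | cbab
  17 |   4 | ccdcdaeecebedabbbcebbabeeaddcbab
  18 |   7 | cdaeecebedabbbcebbabeeaddcbab
  19 |   5 | cdcdaeecebedabbbcebbabeeaddcbab
  20 |  21 | cebbabeeaddcbab
  21 |  12 | cebedabbbcebbabeeaddcbab
  22 |  16 | dabbbcebbabeeaddcbab
  23 |   8 | daeecebedabbbcebbabeeaddcbab
  24 |  31 | dcbab
  25 |   6 | dcdaeecebedabbbcebbabeeaddcbab
  26 |  30 | ddcbab
  27 |   2 | eaccdcdaeecebedabbbcebbabeeaddcbab
  28 |  28 | eaddcbab
  29 |  22 | ebbabeeaddcbab
  30 |  13 | ebedabbbcebbabeeaddcbab
  31 |  11 | ecebedabbbcebbabeeaddcbab
  32 |  15 | edabbbcebbabeeaddcbab
  33 |   1 | eeaccdcdaeecebedabbbcebbabeeaddcbab
  34 |  27 | eeaddcbab
  35 |  10 | eecebedabbbcebbabeeaddcbab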